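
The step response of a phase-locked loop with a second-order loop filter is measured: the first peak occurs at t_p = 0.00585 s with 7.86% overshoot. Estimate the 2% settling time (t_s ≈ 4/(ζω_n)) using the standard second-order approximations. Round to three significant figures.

t_s ≈ 0.00920 s

From the overshoot, ζ = −ln(OS)/√(π²+ln²(OS)) = 0.629.
t_p = π/ω_d ⇒ ω_d = 537 rad/s; then ω_n = ω_d/√(1−ζ²) = 691 rad/s.
t_s ≈ 4/(ζω_n) = 4/(0.629·691) = 0.00920 s.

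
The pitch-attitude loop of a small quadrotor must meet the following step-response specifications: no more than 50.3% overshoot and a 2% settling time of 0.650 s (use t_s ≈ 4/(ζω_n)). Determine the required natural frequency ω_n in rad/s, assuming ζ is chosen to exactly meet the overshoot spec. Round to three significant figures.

ζ = −ln(OS)/√(π² + (ln OS)²). With OS = 0.503, ln OS = −0.6872 and ζ = 0.6872/3.216 = 0.214.
Then ω_n = 4/(ζ t_s) = 4/(0.214 × 0.650) = 28.8 rad/s.

ω_n ≈ 28.8 rad/s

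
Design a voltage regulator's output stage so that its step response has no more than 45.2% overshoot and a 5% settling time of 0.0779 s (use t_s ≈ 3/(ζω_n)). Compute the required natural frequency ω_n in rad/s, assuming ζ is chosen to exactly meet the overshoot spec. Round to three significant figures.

ω_n ≈ 157 rad/s

From %OS = 100·exp(−πζ/√(1−ζ²)), invert to get ζ = −ln(OS)/√(π² + ln²(OS)) with OS = 0.452.
−ln 0.452 = 0.7941, so ζ = 0.7941/√(π² + 0.6306) = 0.245.
Then ω_n = 3/(ζ t_s) = 3/(0.245 × 0.0779) = 157 rad/s.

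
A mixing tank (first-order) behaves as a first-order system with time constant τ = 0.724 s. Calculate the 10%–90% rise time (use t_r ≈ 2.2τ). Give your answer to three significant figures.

t_r ≈ 2.2τ = 1.59 s.

t_r ≈ 1.59 s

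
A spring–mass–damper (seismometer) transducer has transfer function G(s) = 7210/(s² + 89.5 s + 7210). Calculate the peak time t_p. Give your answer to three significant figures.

t_p ≈ 0.0435 s

Matching coefficients with s² + 2ζω_n s + ω_n² gives ω_n² = 7210 ⇒ ω_n = 84.9 rad/s, and ζ = 89.5/(2ω_n) = 0.527.
ω_d = 84.9·√(1 − 0.527²) = 72.2 rad/s. Then t_p = π/ω_d = 0.0435 s.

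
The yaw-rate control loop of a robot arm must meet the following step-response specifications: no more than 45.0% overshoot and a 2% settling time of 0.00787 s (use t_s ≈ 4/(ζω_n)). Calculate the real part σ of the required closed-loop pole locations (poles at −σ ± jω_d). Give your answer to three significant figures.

σ ≈ 508

The settling-time spec alone fixes σ = ζω_n = 4/t_s = 4/0.00787 = 508.
(Overshoot then fixes ζ = 0.246 and hence ω_d = σ·√(1−ζ²)/ζ = 2000 rad/s.)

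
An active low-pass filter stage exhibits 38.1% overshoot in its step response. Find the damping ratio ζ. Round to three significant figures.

Inverting the overshoot relation: ζ = |ln 0.381|/√(π² + ln²0.381) = 0.294.

ζ ≈ 0.294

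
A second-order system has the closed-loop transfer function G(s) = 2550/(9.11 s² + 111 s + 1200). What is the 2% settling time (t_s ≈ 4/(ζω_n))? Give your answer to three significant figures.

Dividing through by 9.11: denominator becomes s² + 12.18 s + 131.7.
So ω_n = √131.7 = 11.5 rad/s and ζ = 12.18/(2·11.5) = 0.531.
t_s ≈ 4/(ζω_n) = 0.657 s.

t_s ≈ 0.657 s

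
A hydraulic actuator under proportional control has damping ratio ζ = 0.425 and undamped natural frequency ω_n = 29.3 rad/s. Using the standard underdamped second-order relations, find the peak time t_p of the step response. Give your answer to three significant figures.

The damped frequency is ω_d = ω_n√(1−ζ²) = 29.3·√(1−0.181) = 26.5 rad/s.
Peak time t_p = π/ω_d = π/26.5 = 0.118 s.

t_p ≈ 0.118 s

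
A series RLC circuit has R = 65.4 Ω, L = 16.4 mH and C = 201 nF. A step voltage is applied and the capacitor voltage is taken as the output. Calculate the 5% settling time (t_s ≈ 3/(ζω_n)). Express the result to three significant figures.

t_s ≈ 0.00150 s

For a series RLC circuit (capacitor voltage as output), ω_n = 1/√(LC) = 1/√(16.4 mH · 201 nF) = 17400 rad/s.
ζ = (R/2)·√(C/L) = (65.4/2)·√(201 nF/16.4 mH) = 0.114.
t_s ≈ 3/(ζω_n) = 0.00150 s.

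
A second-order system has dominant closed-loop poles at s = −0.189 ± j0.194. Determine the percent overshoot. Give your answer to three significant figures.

With σ = 0.189, ω_d = 0.194: ω_n = √(σ²+ω_d²) = 0.271 rad/s, ζ = σ/ω_n = 0.698.
%OS = 100 e^{−πζ/√(1−ζ²)} with ζ = 0.698 gives 4.69%.

%OS ≈ 4.69%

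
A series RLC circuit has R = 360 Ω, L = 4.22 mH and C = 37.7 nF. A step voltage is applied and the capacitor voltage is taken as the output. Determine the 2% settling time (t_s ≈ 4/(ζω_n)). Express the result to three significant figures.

t_s ≈ 0.0000938 s

For a series RLC circuit (capacitor voltage as output), ω_n = 1/√(LC) = 1/√(4.22 mH · 37.7 nF) = 79300 rad/s.
ζ = (R/2)·√(C/L) = (360/2)·√(37.7 nF/4.22 mH) = 0.538.
t_s ≈ 4/(ζω_n) = 0.0000938 s.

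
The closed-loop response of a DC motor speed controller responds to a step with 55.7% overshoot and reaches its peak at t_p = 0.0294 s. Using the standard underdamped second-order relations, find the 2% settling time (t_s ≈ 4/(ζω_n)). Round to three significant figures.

From the overshoot, ζ = −ln(OS)/√(π²+ln²(OS)) = 0.183.
From t_p = π/ω_d, ω_d = π/0.0294 = 107 rad/s, so ω_n = ω_d/√(1−ζ²) = 109 rad/s.
t_s ≈ 4/(ζω_n) = 4/(0.183·109) = 0.201 s.

t_s ≈ 0.201 s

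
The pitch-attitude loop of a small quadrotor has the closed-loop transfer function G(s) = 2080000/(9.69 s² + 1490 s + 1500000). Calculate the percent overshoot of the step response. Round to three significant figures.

Dividing through by 9.69: denominator becomes s² + 153.8 s + 154800.
So ω_n = √154800 = 393 rad/s and ζ = 153.8/(2·393) = 0.195.
Overshoot: exp(−π·0.195/√(1−0.195²)) = 0.535, i.e. 53.5%.

%OS ≈ 53.5%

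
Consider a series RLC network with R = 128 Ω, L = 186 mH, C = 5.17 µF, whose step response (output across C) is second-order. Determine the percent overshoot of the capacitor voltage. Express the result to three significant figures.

%OS ≈ 32.4%

For a series RLC circuit (capacitor voltage as output), ω_n = 1/√(LC) = 1/√(186 mH · 5.17 µF) = 1020 rad/s.
ζ = (R/2)·√(C/L) = (128/2)·√(5.17 µF/186 mH) = 0.337.
%OS = 100 e^{−πζ/√(1−ζ²)} with ζ = 0.337 gives 32.4%.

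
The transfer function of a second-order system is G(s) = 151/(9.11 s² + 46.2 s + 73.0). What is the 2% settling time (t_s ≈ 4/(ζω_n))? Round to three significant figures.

Dividing through by 9.11: denominator becomes s² + 5.071 s + 8.013.
So ω_n = √8.013 = 2.83 rad/s and ζ = 5.071/(2·2.83) = 0.896.
t_s ≈ 4/(ζω_n) = 1.58 s.

t_s ≈ 1.58 s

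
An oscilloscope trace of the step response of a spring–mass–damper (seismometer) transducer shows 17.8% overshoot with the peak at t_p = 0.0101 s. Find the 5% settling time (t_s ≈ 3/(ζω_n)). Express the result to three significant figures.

t_s ≈ 0.0176 s

From the overshoot, ζ = −ln(OS)/√(π²+ln²(OS)) = 0.482.
t_p = π/ω_d ⇒ ω_d = 311 rad/s; then ω_n = ω_d/√(1−ζ²) = 355 rad/s.
t_s ≈ 3/(ζω_n) = 3/(0.482·355) = 0.0176 s.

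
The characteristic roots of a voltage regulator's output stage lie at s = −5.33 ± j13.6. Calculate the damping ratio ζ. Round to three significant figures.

With σ = 5.33, ω_d = 13.6: ω_n = √(σ²+ω_d²) = 14.6 rad/s, ζ = σ/ω_n = 0.365.

ζ ≈ 0.365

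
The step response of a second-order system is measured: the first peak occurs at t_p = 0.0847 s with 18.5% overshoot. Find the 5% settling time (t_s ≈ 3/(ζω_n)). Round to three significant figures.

t_s ≈ 0.151 s

From the overshoot, ζ = −ln(OS)/√(π²+ln²(OS)) = 0.473.
From t_p = π/ω_d, ω_d = π/0.0847 = 37.1 rad/s, so ω_n = ω_d/√(1−ζ²) = 42.1 rad/s.
t_s ≈ 3/(ζω_n) = 3/(0.473·42.1) = 0.151 s.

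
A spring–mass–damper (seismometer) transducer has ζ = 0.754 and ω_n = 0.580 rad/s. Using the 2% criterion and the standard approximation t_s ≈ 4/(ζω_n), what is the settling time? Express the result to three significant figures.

t_s ≈ 4/(ζω_n) = 4/(0.754 × 0.580) = 9.15 s.

t_s ≈ 9.15 s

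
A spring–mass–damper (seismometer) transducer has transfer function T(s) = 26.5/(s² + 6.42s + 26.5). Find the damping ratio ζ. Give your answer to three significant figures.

ω_n = √26.5 = 5.15 rad/s; ζ = 6.42/(2·5.15) = 0.624.

ζ ≈ 0.624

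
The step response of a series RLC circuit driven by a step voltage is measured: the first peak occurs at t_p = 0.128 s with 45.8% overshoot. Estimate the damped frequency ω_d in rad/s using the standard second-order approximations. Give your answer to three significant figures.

ω_d ≈ 24.5 rad/s

t_p = π/ω_d, so ω_d = π/0.128 = 24.5 rad/s.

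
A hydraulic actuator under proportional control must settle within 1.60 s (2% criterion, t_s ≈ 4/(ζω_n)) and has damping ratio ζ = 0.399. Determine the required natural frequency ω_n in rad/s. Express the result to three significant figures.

Rearranging t_s ≈ 4/(ζω_n) gives ω_n = 4/(ζ·t_s) = 4/(0.399 × 1.60) = 6.27 rad/s.

ω_n ≈ 6.27 rad/s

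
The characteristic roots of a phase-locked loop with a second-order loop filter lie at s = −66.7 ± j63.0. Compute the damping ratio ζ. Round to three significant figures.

ζ ≈ 0.727

|pole| = ω_n = √(66.7² + 63.0²) = 91.7 rad/s; ζ = cos θ = σ/ω_n = 0.727.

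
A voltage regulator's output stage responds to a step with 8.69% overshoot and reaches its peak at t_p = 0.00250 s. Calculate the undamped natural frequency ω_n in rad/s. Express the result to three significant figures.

ζ from %OS: ζ = |ln 0.0869|/√(π²+ln²0.0869) = 0.614.
From t_p = π/ω_d, ω_d = π/0.00250 = 1260 rad/s, so ω_n = ω_d/√(1−ζ²) = 1590 rad/s.

ω_n ≈ 1590 rad/s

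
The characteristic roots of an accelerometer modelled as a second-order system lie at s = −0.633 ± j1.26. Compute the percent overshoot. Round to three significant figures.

%OS ≈ 20.6%

With σ = 0.633, ω_d = 1.26: ω_n = √(σ²+ω_d²) = 1.41 rad/s, ζ = σ/ω_n = 0.449.
%OS = 100 e^{−πζ/√(1−ζ²)} with ζ = 0.449 gives 20.6%.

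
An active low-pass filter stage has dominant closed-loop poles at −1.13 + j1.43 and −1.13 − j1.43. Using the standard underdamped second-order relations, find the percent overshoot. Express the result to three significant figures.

|pole| = ω_n = √(1.13² + 1.43²) = 1.82 rad/s; ζ = cos θ = σ/ω_n = 0.620.
Overshoot: exp(−π·0.620/√(1−0.620²)) = 0.0835, i.e. 8.35%.

%OS ≈ 8.35%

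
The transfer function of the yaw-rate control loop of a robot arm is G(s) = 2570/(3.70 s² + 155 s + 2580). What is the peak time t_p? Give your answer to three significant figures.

t_p ≈ 0.195 s

Dividing through by 3.70: denominator becomes s² + 41.89 s + 697.3.
So ω_n = √697.3 = 26.4 rad/s and ζ = 41.89/(2·26.4) = 0.793.
ω_d = 26.4·√(1 − 0.793²) = 16.1 rad/s. t_p = π/ω_d = 0.195 s.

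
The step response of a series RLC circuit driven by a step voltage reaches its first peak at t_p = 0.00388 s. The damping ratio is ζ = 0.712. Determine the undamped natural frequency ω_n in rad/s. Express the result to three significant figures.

Peak time t_p = π/ω_d, so ω_d = π/t_p = π/0.00388 = 810 rad/s.
ω_n = ω_d/√(1−ζ²) = 810/√0.493 = 1150 rad/s.

ω_n ≈ 1150 rad/s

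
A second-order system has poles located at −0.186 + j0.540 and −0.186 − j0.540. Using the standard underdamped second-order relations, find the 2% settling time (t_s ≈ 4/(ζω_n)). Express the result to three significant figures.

t_s ≈ 21.5 s

For poles at −σ ± jω_d, ζω_n = σ = 0.186, so t_s ≈ 4/σ = 21.5 s.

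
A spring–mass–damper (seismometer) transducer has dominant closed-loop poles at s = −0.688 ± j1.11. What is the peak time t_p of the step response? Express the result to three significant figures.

t_p = π/ω_d with ω_d = 1.11 (the imaginary part), so t_p = 2.83 s.

t_p ≈ 2.83 s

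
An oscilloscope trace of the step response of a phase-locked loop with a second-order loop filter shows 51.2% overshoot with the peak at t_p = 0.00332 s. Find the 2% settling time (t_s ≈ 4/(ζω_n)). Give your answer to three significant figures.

ζ from %OS: ζ = |ln 0.512|/√(π²+ln²0.512) = 0.208.
t_p = π/ω_d ⇒ ω_d = 946 rad/s; then ω_n = ω_d/√(1−ζ²) = 968 rad/s.
t_s ≈ 4/(ζω_n) = 4/(0.208·968) = 0.0198 s.

t_s ≈ 0.0198 s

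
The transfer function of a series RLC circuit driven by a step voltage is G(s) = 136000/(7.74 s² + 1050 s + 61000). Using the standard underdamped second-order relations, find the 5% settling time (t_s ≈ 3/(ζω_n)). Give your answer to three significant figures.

Dividing through by 7.74: denominator becomes s² + 135.7 s + 7881.
So ω_n = √7881 = 88.8 rad/s and ζ = 135.7/(2·88.8) = 0.764.
t_s ≈ 3/(ζω_n) = 0.0442 s.

t_s ≈ 0.0442 s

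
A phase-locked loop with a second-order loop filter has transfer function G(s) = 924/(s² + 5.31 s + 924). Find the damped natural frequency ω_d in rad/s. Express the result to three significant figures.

Matching coefficients with s² + 2ζω_n s + ω_n² gives ω_n² = 924 ⇒ ω_n = 30.4 rad/s, and ζ = 5.31/(2ω_n) = 0.0873.
The damped frequency ω_d = ω_n√(1−ζ²) = 30.3 rad/s.

ω_d ≈ 30.3 rad/s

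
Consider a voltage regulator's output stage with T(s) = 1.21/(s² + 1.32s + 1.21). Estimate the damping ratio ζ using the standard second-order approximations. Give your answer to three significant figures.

Comparing the denominator to s² + 2ζω_n s + ω_n²: ω_n = √1.21 = 1.10 rad/s, and 2ζω_n = 1.32 so ζ = 1.32/(2·1.10) = 0.600.

ζ ≈ 0.600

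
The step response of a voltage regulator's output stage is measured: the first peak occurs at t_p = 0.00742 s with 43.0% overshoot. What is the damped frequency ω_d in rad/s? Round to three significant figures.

ω_d ≈ 423 rad/s

t_p = π/ω_d, so ω_d = π/0.00742 = 423 rad/s.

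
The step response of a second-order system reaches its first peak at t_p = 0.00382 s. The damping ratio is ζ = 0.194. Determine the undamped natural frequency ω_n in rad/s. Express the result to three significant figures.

ω_n ≈ 838 rad/s

Peak time t_p = π/ω_d, so ω_d = π/t_p = π/0.00382 = 822 rad/s.
ω_n = ω_d/√(1−ζ²) = 822/√0.962 = 838 rad/s.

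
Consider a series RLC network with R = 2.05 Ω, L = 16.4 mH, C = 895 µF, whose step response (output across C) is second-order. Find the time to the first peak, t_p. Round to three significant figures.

For a series RLC circuit (capacitor voltage as output), ω_n = 1/√(LC) = 1/√(16.4 mH · 895 µF) = 261 rad/s.
ζ = (R/2)·√(C/L) = (2.05/2)·√(895 µF/16.4 mH) = 0.239.
The damped frequency ω_d = ω_n√(1−ζ²) = 253 rad/s. t_p = π/ω_d = 0.0124 s.

t_p ≈ 0.0124 s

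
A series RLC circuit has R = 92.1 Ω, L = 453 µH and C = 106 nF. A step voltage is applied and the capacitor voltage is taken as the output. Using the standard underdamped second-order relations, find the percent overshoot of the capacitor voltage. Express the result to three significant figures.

For a series RLC circuit (capacitor voltage as output), ω_n = 1/√(LC) = 1/√(453 µH · 106 nF) = 144000 rad/s.
ζ = (R/2)·√(C/L) = (92.1/2)·√(106 nF/453 µH) = 0.704.
Overshoot: exp(−π·0.704/√(1−0.704²)) = 0.0443, i.e. 4.43%.

%OS ≈ 4.43%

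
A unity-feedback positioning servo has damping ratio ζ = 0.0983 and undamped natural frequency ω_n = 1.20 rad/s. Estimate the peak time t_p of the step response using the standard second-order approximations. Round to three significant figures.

t_p ≈ 2.63 s

The damped frequency is ω_d = ω_n√(1−ζ²) = 1.20·√(1−0.00966) = 1.19 rad/s.
Peak time t_p = π/ω_d = π/1.19 = 2.63 s.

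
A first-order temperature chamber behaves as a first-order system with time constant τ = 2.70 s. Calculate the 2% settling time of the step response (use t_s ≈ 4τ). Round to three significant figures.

t_s ≈ 10.8 s

t_s ≈ 4τ = 10.8 s.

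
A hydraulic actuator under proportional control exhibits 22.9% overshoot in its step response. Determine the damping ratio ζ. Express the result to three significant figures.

Inverting the overshoot relation: ζ = |ln 0.229|/√(π² + ln²0.229) = 0.425.

ζ ≈ 0.425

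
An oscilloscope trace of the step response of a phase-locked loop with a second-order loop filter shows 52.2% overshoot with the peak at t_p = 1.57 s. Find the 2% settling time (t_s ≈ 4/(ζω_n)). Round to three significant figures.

From the overshoot, ζ = −ln(OS)/√(π²+ln²(OS)) = 0.203.
From t_p = π/ω_d, ω_d = π/1.57 = 2.00 rad/s, so ω_n = ω_d/√(1−ζ²) = 2.04 rad/s.
t_s ≈ 4/(ζω_n) = 4/(0.203·2.04) = 9.66 s.

t_s ≈ 9.66 s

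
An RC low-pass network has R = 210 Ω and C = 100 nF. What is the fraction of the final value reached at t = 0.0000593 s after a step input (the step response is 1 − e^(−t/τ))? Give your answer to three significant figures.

τ = RC = 210 × 100 nF = 0.0000210 s.
y(t)/y_∞ = 1 − e^(−t/τ) = 1 − e^(−0.0000593/0.0000210) = 1 − e^(−2.82) = 0.941.

y/y_∞ ≈ 0.941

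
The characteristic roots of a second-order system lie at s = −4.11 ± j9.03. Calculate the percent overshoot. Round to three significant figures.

%OS ≈ 23.9%

The poles are at −σ ± jω_d with σ = 4.11 and ω_d = 9.03, so ω_n = √(σ²+ω_d²) = 9.92 rad/s and ζ = σ/ω_n = 0.414.
%OS = 100·exp(−πζ/√(1−ζ²)) = 23.9%.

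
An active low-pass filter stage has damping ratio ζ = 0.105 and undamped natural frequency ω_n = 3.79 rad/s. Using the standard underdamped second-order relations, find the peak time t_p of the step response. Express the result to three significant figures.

t_p ≈ 0.834 s

The damped frequency is ω_d = ω_n√(1−ζ²) = 3.79·√(1−0.0110) = 3.77 rad/s.
Peak time t_p = π/ω_d = π/3.77 = 0.834 s.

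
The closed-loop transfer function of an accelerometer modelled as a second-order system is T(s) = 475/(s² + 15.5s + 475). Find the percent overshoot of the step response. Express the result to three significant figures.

ω_n = √475 = 21.8 rad/s; ζ = 15.5/(2·21.8) = 0.356.
%OS = 100·exp(−πζ/√(1−ζ²)) = 30.3%.

%OS ≈ 30.3%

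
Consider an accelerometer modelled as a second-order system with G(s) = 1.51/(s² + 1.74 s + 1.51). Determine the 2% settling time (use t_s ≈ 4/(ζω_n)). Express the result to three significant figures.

ω_n = √1.51 = 1.23 rad/s; ζ = 1.74/(2·1.23) = 0.708.
t_s ≈ 4/(ζω_n) = 4/(0.708·1.23) = 4.60 s.

t_s ≈ 4.60 s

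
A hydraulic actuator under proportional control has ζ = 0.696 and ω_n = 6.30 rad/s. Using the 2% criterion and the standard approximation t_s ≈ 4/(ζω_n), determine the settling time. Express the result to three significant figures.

t_s ≈ 4/(ζω_n) = 4/(0.696 × 6.30) = 0.912 s.

t_s ≈ 0.912 s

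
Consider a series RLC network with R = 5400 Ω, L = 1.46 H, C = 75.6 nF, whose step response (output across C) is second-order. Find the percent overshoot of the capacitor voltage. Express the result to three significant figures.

For a series RLC circuit (capacitor voltage as output), ω_n = 1/√(LC) = 1/√(1.46 H · 75.6 nF) = 3010 rad/s.
ζ = (R/2)·√(C/L) = (5400/2)·√(75.6 nF/1.46 H) = 0.614.
Overshoot: exp(−π·0.614/√(1−0.614²)) = 0.0866, i.e. 8.66%.

%OS ≈ 8.66%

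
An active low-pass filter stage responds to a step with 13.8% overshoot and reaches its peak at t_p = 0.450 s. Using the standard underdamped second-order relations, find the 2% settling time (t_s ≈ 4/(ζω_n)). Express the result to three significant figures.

t_s ≈ 0.909 s

The overshoot fixes ζ = −ln(OS)/√(π²+ln²(OS)) = 0.533.
t_p = π/ω_d ⇒ ω_d = 6.98 rad/s; then ω_n = ω_d/√(1−ζ²) = 8.25 rad/s.
t_s ≈ 4/(ζω_n) = 4/(0.533·8.25) = 0.909 s.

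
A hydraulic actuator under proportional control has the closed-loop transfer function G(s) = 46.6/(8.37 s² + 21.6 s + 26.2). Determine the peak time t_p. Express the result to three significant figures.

t_p ≈ 2.60 s

Dividing through by 8.37: denominator becomes s² + 2.581 s + 3.130.
So ω_n = √3.130 = 1.77 rad/s and ζ = 2.581/(2·1.77) = 0.729.
ω_d = ω_n√(1−ζ²) = 1.21 rad/s. t_p = π/ω_d = 2.60 s.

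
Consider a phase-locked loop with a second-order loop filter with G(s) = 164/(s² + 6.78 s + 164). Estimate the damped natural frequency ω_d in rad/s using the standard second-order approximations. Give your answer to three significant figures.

Comparing the denominator to s² + 2ζω_n s + ω_n²: ω_n = √164 = 12.8 rad/s, and 2ζω_n = 6.78 so ζ = 6.78/(2·12.8) = 0.265.
ω_d = ω_n√(1−ζ²) = 12.3 rad/s.

ω_d ≈ 12.3 rad/s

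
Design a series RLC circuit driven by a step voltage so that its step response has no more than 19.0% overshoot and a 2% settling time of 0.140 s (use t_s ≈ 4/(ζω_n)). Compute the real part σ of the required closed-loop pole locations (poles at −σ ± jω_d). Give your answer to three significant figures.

σ ≈ 28.6

The settling-time spec alone fixes σ = ζω_n = 4/t_s = 4/0.140 = 28.6.
(Overshoot then fixes ζ = 0.467 and hence ω_d = σ·√(1−ζ²)/ζ = 54.0 rad/s.)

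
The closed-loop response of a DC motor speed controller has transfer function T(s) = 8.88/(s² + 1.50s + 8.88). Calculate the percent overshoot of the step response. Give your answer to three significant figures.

%OS ≈ 44.2%

ω_n = √8.88 = 2.98 rad/s; ζ = 1.50/(2·2.98) = 0.252.
%OS = 100 e^{−πζ/√(1−ζ²)} with ζ = 0.252 gives 44.2%.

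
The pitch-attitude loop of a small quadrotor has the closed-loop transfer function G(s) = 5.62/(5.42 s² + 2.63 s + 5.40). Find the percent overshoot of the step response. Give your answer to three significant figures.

Dividing through by 5.42: denominator becomes s² + 0.4852 s + 0.9963.
So ω_n = √0.9963 = 0.998 rad/s and ζ = 0.4852/(2·0.998) = 0.243.
Overshoot: exp(−π·0.243/√(1−0.243²)) = 0.455, i.e. 45.5%.

%OS ≈ 45.5%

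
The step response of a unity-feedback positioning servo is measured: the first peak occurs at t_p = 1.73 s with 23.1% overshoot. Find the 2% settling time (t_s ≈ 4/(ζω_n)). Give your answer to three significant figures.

t_s ≈ 4.72 s

ζ from %OS: ζ = |ln 0.231|/√(π²+ln²0.231) = 0.423.
t_p = π/ω_d ⇒ ω_d = 1.82 rad/s; then ω_n = ω_d/√(1−ζ²) = 2.00 rad/s.
t_s ≈ 4/(ζω_n) = 4/(0.423·2.00) = 4.72 s.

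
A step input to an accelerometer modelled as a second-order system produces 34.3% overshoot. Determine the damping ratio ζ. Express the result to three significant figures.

ζ = −ln(OS)/√(π² + (ln OS)²). With OS = 0.343, ln OS = −1.070 and ζ = 1.070/3.319 = 0.322.

ζ ≈ 0.322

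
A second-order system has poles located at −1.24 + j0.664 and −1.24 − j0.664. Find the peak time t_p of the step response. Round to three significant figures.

t_p ≈ 4.73 s

t_p = π/ω_d with ω_d = 0.664 (the imaginary part), so t_p = 4.73 s.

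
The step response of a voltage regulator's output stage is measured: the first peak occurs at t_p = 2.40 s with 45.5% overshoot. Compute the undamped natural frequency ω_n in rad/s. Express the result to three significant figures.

From the overshoot, ζ = −ln(OS)/√(π²+ln²(OS)) = 0.243.
t_p = π/ω_d ⇒ ω_d = 1.31 rad/s; then ω_n = ω_d/√(1−ζ²) = 1.35 rad/s.

ω_n ≈ 1.35 rad/s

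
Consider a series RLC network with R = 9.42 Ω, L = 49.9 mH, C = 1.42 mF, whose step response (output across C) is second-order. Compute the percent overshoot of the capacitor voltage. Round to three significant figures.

%OS ≈ 1.64%

For a series RLC circuit (capacitor voltage as output), ω_n = 1/√(LC) = 1/√(49.9 mH · 1.42 mF) = 119 rad/s.
ζ = (R/2)·√(C/L) = (9.42/2)·√(1.42 mF/49.9 mH) = 0.795.
Overshoot: exp(−π·0.795/√(1−0.795²)) = 0.0164, i.e. 1.64%.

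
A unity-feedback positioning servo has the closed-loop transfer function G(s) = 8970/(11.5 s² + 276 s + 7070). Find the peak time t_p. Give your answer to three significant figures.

t_p ≈ 0.145 s

Dividing through by 11.5: denominator becomes s² + 24.00 s + 614.8.
So ω_n = √614.8 = 24.8 rad/s and ζ = 24.00/(2·24.8) = 0.484.
ω_d = 24.8·√(1 − 0.484²) = 21.7 rad/s. t_p = π/ω_d = 0.145 s.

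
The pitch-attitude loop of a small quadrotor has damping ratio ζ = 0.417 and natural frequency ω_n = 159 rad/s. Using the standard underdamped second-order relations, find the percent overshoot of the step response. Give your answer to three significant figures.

%OS ≈ 23.7%

For an underdamped second-order system, %OS = 100·exp(−πζ/√(1−ζ²)).
πζ/√(1−ζ²) = π·0.417/√(1−0.174) = 1.441, so %OS = 100·e^(−1.441) = 23.7%.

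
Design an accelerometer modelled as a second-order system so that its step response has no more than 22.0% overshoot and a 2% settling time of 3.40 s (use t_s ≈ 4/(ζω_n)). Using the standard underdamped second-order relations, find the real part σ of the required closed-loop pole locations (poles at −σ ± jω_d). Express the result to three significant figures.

σ ≈ 1.18

The settling-time spec alone fixes σ = ζω_n = 4/t_s = 4/3.40 = 1.18.
(Overshoot then fixes ζ = 0.434 and hence ω_d = σ·√(1−ζ²)/ζ = 2.44 rad/s.)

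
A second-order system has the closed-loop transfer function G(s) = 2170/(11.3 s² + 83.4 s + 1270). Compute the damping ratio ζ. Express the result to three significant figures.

Dividing through by 11.3: denominator becomes s² + 7.381 s + 112.4.
So ω_n = √112.4 = 10.6 rad/s and ζ = 7.381/(2·10.6) = 0.348.

ζ ≈ 0.348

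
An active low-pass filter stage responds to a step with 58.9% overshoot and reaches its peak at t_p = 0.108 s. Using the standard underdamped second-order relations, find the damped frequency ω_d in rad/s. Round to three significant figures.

ω_d ≈ 29.1 rad/s

t_p = π/ω_d, so ω_d = π/0.108 = 29.1 rad/s.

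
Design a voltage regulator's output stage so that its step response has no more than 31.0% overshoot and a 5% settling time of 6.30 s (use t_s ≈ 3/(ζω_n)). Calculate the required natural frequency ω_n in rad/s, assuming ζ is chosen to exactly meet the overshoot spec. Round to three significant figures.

ζ = −ln(OS)/√(π² + (ln OS)²). With OS = 0.310, ln OS = −1.171 and ζ = 1.171/3.353 = 0.349.
From t_s ≈ 3/(ζω_n): ω_n = 3/(ζ·t_s) = 3/(0.349·6.30) = 1.36 rad/s.

ω_n ≈ 1.36 rad/s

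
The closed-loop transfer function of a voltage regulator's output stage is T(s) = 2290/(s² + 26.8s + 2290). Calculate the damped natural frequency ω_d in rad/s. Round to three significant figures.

ω_n = √2290 = 47.9 rad/s; ζ = 26.8/(2·47.9) = 0.280.
ω_d = ω_n√(1−ζ²) = 45.9 rad/s.

ω_d ≈ 45.9 rad/s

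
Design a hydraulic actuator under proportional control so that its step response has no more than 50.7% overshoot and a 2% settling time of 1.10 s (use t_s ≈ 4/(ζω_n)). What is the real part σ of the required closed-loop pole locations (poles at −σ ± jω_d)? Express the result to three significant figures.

The settling-time spec alone fixes σ = ζω_n = 4/t_s = 4/1.10 = 3.64.
(Overshoot then fixes ζ = 0.211 and hence ω_d = σ·√(1−ζ²)/ζ = 16.8 rad/s.)

σ ≈ 3.64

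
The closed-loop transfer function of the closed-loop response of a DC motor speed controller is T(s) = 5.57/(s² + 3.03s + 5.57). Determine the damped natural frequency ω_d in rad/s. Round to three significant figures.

Matching coefficients with s² + 2ζω_n s + ω_n² gives ω_n² = 5.57 ⇒ ω_n = 2.36 rad/s, and ζ = 3.03/(2ω_n) = 0.642.
ω_d = ω_n√(1−ζ²) = 1.81 rad/s.

ω_d ≈ 1.81 rad/s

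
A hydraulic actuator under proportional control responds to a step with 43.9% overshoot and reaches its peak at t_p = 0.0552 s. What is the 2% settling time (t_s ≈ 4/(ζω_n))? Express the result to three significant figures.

t_s ≈ 0.268 s

ζ from %OS: ζ = |ln 0.439|/√(π²+ln²0.439) = 0.253.
From t_p = π/ω_d, ω_d = π/0.0552 = 56.9 rad/s, so ω_n = ω_d/√(1−ζ²) = 58.8 rad/s.
t_s ≈ 4/(ζω_n) = 4/(0.253·58.8) = 0.268 s.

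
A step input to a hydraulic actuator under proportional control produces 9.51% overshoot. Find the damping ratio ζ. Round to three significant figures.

ζ = −ln(OS)/√(π² + (ln OS)²). With OS = 0.0951, ln OS = −2.353 and ζ = 2.353/3.925 = 0.599.

ζ ≈ 0.599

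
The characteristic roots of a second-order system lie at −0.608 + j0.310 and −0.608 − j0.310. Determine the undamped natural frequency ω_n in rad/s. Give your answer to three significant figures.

The poles are at −σ ± jω_d with σ = 0.608 and ω_d = 0.310, so ω_n = √(σ²+ω_d²) = 0.682 rad/s and ζ = σ/ω_n = 0.891.

ω_n ≈ 0.682 rad/s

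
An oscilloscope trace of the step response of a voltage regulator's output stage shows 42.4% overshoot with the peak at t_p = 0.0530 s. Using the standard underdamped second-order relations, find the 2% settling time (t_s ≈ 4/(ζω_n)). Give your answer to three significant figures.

t_s ≈ 0.247 s

ζ from %OS: ζ = |ln 0.424|/√(π²+ln²0.424) = 0.263.
t_p = π/ω_d ⇒ ω_d = 59.3 rad/s; then ω_n = ω_d/√(1−ζ²) = 61.4 rad/s.
t_s ≈ 4/(ζω_n) = 4/(0.263·61.4) = 0.247 s.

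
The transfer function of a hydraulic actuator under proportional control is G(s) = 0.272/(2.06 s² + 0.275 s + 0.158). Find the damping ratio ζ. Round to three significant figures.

ζ ≈ 0.241

Dividing through by 2.06: denominator becomes s² + 0.1335 s + 0.07670.
So ω_n = √0.07670 = 0.277 rad/s and ζ = 0.1335/(2·0.277) = 0.241.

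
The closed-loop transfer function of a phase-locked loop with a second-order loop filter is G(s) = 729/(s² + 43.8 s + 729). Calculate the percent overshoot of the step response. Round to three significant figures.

Matching coefficients with s² + 2ζω_n s + ω_n² gives ω_n² = 729 ⇒ ω_n = 27.0 rad/s, and ζ = 43.8/(2ω_n) = 0.811.
%OS = 100 e^{−πζ/√(1−ζ²)} with ζ = 0.811 gives 1.28%.

%OS ≈ 1.28%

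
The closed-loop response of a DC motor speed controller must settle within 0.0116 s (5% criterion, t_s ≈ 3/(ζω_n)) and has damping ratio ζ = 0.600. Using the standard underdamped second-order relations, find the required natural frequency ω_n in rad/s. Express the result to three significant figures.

Rearranging t_s ≈ 3/(ζω_n) gives ω_n = 3/(ζ·t_s) = 3/(0.600 × 0.0116) = 431 rad/s.

ω_n ≈ 431 rad/s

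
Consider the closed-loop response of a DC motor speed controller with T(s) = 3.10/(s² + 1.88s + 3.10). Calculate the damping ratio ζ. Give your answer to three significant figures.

ζ ≈ 0.534

Matching coefficients with s² + 2ζω_n s + ω_n² gives ω_n² = 3.10 ⇒ ω_n = 1.76 rad/s, and ζ = 1.88/(2ω_n) = 0.534.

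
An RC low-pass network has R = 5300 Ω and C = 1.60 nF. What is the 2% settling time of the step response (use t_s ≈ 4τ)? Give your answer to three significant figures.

t_s ≈ 0.0000339 s

τ = RC = 5300 × 1.60 nF = 0.00000848 s.
t_s ≈ 4τ = 0.0000339 s.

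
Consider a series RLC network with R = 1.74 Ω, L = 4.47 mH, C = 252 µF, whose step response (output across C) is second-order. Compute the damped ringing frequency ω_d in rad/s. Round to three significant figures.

ω_d ≈ 922 rad/s

For a series RLC circuit (capacitor voltage as output), ω_n = 1/√(LC) = 1/√(4.47 mH · 252 µF) = 942 rad/s.
ζ = (R/2)·√(C/L) = (1.74/2)·√(252 µF/4.47 mH) = 0.207.
The damped frequency ω_d = ω_n√(1−ζ²) = 922 rad/s.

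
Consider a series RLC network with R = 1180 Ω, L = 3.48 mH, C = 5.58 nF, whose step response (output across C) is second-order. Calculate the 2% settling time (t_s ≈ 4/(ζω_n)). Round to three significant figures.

For a series RLC circuit (capacitor voltage as output), ω_n = 1/√(LC) = 1/√(3.48 mH · 5.58 nF) = 227000 rad/s.
ζ = (R/2)·√(C/L) = (1180/2)·√(5.58 nF/3.48 mH) = 0.747.
t_s ≈ 4/(ζω_n) = 0.0000236 s.

t_s ≈ 0.0000236 s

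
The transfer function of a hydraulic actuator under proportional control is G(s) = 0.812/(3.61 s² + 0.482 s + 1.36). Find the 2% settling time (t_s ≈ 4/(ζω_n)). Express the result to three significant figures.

t_s ≈ 59.9 s

Dividing through by 3.61: denominator becomes s² + 0.1335 s + 0.3767.
So ω_n = √0.3767 = 0.614 rad/s and ζ = 0.1335/(2·0.614) = 0.109.
t_s ≈ 4/(ζω_n) = 59.9 s.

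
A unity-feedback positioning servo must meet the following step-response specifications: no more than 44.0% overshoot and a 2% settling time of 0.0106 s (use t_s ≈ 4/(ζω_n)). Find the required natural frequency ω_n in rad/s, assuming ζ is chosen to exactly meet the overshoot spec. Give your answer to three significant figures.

From %OS = 100·exp(−πζ/√(1−ζ²)), invert to get ζ = −ln(OS)/√(π² + ln²(OS)) with OS = 0.440.
−ln 0.440 = 0.8210, so ζ = 0.8210/√(π² + 0.6740) = 0.253.
From t_s ≈ 4/(ζω_n): ω_n = 4/(ζ·t_s) = 4/(0.253·0.0106) = 1490 rad/s.

ω_n ≈ 1490 rad/s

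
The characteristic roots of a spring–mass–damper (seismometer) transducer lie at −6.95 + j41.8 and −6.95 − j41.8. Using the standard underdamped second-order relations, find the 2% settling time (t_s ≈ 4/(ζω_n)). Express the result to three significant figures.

For poles at −σ ± jω_d, ζω_n = σ = 6.95, so t_s ≈ 4/σ = 0.576 s.

t_s ≈ 0.576 s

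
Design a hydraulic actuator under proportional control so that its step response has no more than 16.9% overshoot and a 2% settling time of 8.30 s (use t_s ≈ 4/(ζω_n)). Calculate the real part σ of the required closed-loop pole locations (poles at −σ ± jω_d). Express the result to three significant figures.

σ ≈ 0.482

The settling-time spec alone fixes σ = ζω_n = 4/t_s = 4/8.30 = 0.482.
(Overshoot then fixes ζ = 0.493 and hence ω_d = σ·√(1−ζ²)/ζ = 0.852 rad/s.)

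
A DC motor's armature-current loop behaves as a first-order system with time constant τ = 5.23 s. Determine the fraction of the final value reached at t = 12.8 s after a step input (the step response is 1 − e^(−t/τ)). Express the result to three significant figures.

y(t)/y_∞ = 1 − e^(−t/τ) = 1 − e^(−12.8/5.23) = 1 − e^(−2.45) = 0.913.

y/y_∞ ≈ 0.913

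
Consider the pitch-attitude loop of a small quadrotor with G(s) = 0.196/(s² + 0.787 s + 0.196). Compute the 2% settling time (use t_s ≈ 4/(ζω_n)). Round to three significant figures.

t_s ≈ 10.2 s

Matching coefficients with s² + 2ζω_n s + ω_n² gives ω_n² = 0.196 ⇒ ω_n = 0.443 rad/s, and ζ = 0.787/(2ω_n) = 0.889.
t_s ≈ 4/(ζω_n) = 4/(0.889·0.443) = 10.2 s.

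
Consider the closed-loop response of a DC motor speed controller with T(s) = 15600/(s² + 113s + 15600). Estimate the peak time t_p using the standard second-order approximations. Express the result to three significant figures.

Comparing the denominator to s² + 2ζω_n s + ω_n²: ω_n = √15600 = 125 rad/s, and 2ζω_n = 113 so ζ = 113/(2·125) = 0.452.
ω_d = ω_n√(1−ζ²) = 111 rad/s. Then t_p = π/ω_d = 0.0282 s.

t_p ≈ 0.0282 s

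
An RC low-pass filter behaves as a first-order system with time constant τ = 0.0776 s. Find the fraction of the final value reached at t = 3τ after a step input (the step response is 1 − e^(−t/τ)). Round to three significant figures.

y(t)/y_∞ = 1 − e^(−t/τ) = 1 − e^(−3) = 1 − e^(−3.00) = 0.950.

y/y_∞ ≈ 0.950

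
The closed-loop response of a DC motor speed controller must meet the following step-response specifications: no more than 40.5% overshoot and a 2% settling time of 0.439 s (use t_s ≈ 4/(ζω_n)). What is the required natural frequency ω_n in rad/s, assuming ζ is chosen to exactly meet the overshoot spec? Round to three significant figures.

ζ = −ln(OS)/√(π² + (ln OS)²). With OS = 0.405, ln OS = −0.9039 and ζ = 0.9039/3.269 = 0.276.
From t_s ≈ 4/(ζω_n): ω_n = 4/(ζ·t_s) = 4/(0.276·0.439) = 33.0 rad/s.

ω_n ≈ 33.0 rad/s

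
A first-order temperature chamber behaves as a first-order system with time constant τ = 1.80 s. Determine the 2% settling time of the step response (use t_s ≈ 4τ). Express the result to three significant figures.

t_s ≈ 7.20 s

t_s ≈ 4τ = 7.20 s.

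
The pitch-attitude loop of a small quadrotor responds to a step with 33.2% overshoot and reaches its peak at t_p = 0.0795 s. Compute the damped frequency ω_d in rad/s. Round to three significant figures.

ω_d ≈ 39.5 rad/s

t_p = π/ω_d, so ω_d = π/0.0795 = 39.5 rad/s.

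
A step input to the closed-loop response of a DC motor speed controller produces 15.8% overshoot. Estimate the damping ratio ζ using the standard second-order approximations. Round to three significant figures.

From %OS = 100·exp(−πζ/√(1−ζ²)), invert to get ζ = −ln(OS)/√(π² + ln²(OS)) with OS = 0.158.
−ln 0.158 = 1.845, so ζ = 1.845/√(π² + 3.405) = 0.506.

ζ ≈ 0.506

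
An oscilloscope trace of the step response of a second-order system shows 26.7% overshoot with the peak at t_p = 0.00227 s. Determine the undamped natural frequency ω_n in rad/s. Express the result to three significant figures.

The overshoot fixes ζ = −ln(OS)/√(π²+ln²(OS)) = 0.387.
From t_p = π/ω_d, ω_d = π/0.00227 = 1380 rad/s, so ω_n = ω_d/√(1−ζ²) = 1500 rad/s.

ω_n ≈ 1500 rad/s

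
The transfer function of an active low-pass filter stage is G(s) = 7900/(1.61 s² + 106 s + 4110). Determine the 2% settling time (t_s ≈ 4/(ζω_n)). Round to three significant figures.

t_s ≈ 0.122 s

Dividing through by 1.61: denominator becomes s² + 65.84 s + 2553.
So ω_n = √2553 = 50.5 rad/s and ζ = 65.84/(2·50.5) = 0.652.
t_s ≈ 4/(ζω_n) = 0.122 s.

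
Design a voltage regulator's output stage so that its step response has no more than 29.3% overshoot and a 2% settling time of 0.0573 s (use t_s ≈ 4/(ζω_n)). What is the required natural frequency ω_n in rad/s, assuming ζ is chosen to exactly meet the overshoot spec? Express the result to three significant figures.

Inverting the overshoot relation: ζ = |ln 0.293|/√(π² + ln²0.293) = 0.364.
From t_s ≈ 4/(ζω_n): ω_n = 4/(ζ·t_s) = 4/(0.364·0.0573) = 192 rad/s.

ω_n ≈ 192 rad/s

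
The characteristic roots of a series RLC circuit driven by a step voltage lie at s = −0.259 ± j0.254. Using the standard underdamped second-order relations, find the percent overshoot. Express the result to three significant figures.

The poles are at −σ ± jω_d with σ = 0.259 and ω_d = 0.254, so ω_n = √(σ²+ω_d²) = 0.363 rad/s and ζ = σ/ω_n = 0.714.
%OS = 100·exp(−πζ/√(1−ζ²)) = 4.06%.

%OS ≈ 4.06%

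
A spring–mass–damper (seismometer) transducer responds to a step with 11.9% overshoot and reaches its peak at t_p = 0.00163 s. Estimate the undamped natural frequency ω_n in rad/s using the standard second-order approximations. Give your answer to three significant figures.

ω_n ≈ 2330 rad/s

From the overshoot, ζ = −ln(OS)/√(π²+ln²(OS)) = 0.561.
t_p = π/ω_d ⇒ ω_d = 1930 rad/s; then ω_n = ω_d/√(1−ζ²) = 2330 rad/s.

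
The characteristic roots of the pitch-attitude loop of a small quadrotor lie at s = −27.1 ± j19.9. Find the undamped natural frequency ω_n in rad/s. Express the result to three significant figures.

|pole| = ω_n = √(27.1² + 19.9²) = 33.6 rad/s; ζ = cos θ = σ/ω_n = 0.806.

ω_n ≈ 33.6 rad/s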